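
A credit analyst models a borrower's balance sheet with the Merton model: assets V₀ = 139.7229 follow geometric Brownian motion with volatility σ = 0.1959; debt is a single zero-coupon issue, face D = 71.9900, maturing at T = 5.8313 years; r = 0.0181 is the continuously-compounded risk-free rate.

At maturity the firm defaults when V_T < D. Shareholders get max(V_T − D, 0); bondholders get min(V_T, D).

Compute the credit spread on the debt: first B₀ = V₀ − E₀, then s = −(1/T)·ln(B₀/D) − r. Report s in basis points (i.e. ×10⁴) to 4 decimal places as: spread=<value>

spread=25.7628

Work the structural quantities from V₀ = 139.7229 against face 71.9900:
d₁ = [ln(V₀/D) + (r + σ²/2)T] / (σ√T)
   = [ln(139.7229/71.9900) + (0.0181 + 0.5·0.1959²)·5.8313] / (0.1959·√5.8313)
   = [0.663134 + 0.217440] / 0.473061 = 1.861438
d₂ = d₁ − σ√T = 1.861438 − 0.473061 = 1.388377
N(d₁) = 0.968659,  N(d₂) = 0.917489,  e^(−rT) = 0.899833
E₀ = V₀·N(d₁) − D·e^(−rT)·N(d₂)
   = 139.7229·0.968659 − 71.9900·0.899833·0.917489 = 75.909856
B₀ = V₀ − E₀ = 139.7229 − 75.909856 = 63.813044
spread = −(1/T)·ln(B₀/D) − r = −(1/5.8313)·ln(63.813044/71.9900) − 0.0181 = 0.00257628
in basis points: 0.00257628 × 10⁴ = 25.7628 bp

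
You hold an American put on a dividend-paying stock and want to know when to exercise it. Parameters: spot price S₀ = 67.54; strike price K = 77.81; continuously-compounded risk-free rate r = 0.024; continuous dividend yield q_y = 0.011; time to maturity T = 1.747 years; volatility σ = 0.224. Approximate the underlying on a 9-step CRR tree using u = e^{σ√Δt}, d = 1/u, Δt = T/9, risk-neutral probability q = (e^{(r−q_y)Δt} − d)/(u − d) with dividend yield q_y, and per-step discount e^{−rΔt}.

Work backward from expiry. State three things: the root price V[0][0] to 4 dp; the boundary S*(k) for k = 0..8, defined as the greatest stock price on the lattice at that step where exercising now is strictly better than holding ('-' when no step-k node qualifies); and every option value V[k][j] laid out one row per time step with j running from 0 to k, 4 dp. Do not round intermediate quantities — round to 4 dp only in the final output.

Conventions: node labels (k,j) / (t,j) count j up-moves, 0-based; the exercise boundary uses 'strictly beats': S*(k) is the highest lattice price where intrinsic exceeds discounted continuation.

Δt=0.19411  u=1.10372  d=0.90602  q=0.48813  discount=0.99535
step 9 (expiry): payoffs max(K−S,0) = 50.0246 43.9617 36.5757 27.5781 16.6172 3.2645 0.0000 0.0000 0.0000 0.0000
step 8: (k=8,j=0): S=30.6674, K−S=47.1426, hold=46.8464 ⇒ V=47.1426 exercise | (k=8,j=1): S=37.3592, K−S=40.4508, hold=40.1688 ⇒ V=40.4508 exercise | (k=8,j=2): S=45.5113, K−S=32.2987, hold=32.0342 ⇒ V=32.2987 exercise | (k=8,j=3): S=55.4421, K−S=22.3679, hold=22.1245 ⇒ V=22.3679 exercise | (k=8,j=4): S=67.5400, K−S=10.2700, hold=10.0524 ⇒ V=10.2700 exercise | (k=8,j=5): S=82.2777, K−S=0.0000, hold=1.6632 ⇒ V=1.6632 continue | (k=8,j=6): S=100.2313, K−S=0.0000, hold=0.0000 ⇒ V=0.0000 continue | (k=8,j=7): S=122.1024, K−S=0.0000, hold=0.0000 ⇒ V=0.0000 continue | (k=8,j=8): S=148.7460, K−S=0.0000, hold=0.0000 ⇒ V=0.0000 continue  boundary S*=67.5400
step 7: (k=7,j=0): S=33.8483, K−S=43.9617, hold=43.6722 ⇒ V=43.9617 exercise | (k=7,j=1): S=41.2343, K−S=36.5757, hold=36.3020 ⇒ V=36.5757 exercise | (k=7,j=2): S=50.2319, K−S=27.5781, hold=27.3236 ⇒ V=27.5781 exercise | (k=7,j=3): S=61.1928, K−S=16.6172, hold=16.3860 ⇒ V=16.6172 exercise | (k=7,j=4): S=74.5455, K−S=3.2645, hold=6.0406 ⇒ V=6.0406 continue | (k=7,j=5): S=90.8119, K−S=0.0000, hold=0.8474 ⇒ V=0.8474 continue | (k=7,j=6): S=110.6277, K−S=0.0000, hold=0.0000 ⇒ V=0.0000 continue | (k=7,j=7): S=134.7674, K−S=0.0000, hold=0.0000 ⇒ V=0.0000 continue  boundary S*=61.1928
step 6: (k=6,j=0): S=37.3592, K−S=40.4508, hold=40.1688 ⇒ V=40.4508 exercise | (k=6,j=1): S=45.5113, K−S=32.2987, hold=32.0342 ⇒ V=32.2987 exercise | (k=6,j=2): S=55.4421, K−S=22.3679, hold=22.1245 ⇒ V=22.3679 exercise | (k=6,j=3): S=67.5400, K−S=10.2700, hold=11.4012 ⇒ V=11.4012 continue | (k=6,j=4): S=82.2777, K−S=0.0000, hold=3.4894 ⇒ V=3.4894 continue | (k=6,j=5): S=100.2313, K−S=0.0000, hold=0.4317 ⇒ V=0.4317 continue | (k=6,j=6): S=122.1024, K−S=0.0000, hold=0.0000 ⇒ V=0.0000 continue  boundary S*=55.4421
step 5: (k=5,j=0): S=41.2343, K−S=36.5757, hold=36.3020 ⇒ V=36.5757 exercise | (k=5,j=1): S=50.2319, K−S=27.5781, hold=27.3236 ⇒ V=27.5781 exercise | (k=5,j=2): S=61.1928, K−S=16.6172, hold=16.9357 ⇒ V=16.9357 continue | (k=5,j=3): S=74.5455, K−S=3.2645, hold=7.5042 ⇒ V=7.5042 continue | (k=5,j=4): S=90.8119, K−S=0.0000, hold=1.9876 ⇒ V=1.9876 continue | (k=5,j=5): S=110.6277, K−S=0.0000, hold=0.2200 ⇒ V=0.2200 continue  boundary S*=50.2319
step 4: (k=4,j=0): S=45.5113, K−S=32.2987, hold=32.0342 ⇒ V=32.2987 exercise | (k=4,j=1): S=55.4421, K−S=22.3679, hold=22.2792 ⇒ V=22.3679 exercise | (k=4,j=2): S=67.5400, K−S=10.2700, hold=12.2746 ⇒ V=12.2746 continue | (k=4,j=3): S=82.2777, K−S=0.0000, hold=4.7890 ⇒ V=4.7890 continue | (k=4,j=4): S=100.2313, K−S=0.0000, hold=1.1195 ⇒ V=1.1195 continue  boundary S*=55.4421
step 3: (k=3,j=0): S=50.2319, K−S=27.5781, hold=27.3236 ⇒ V=27.5781 exercise | (k=3,j=1): S=61.1928, K−S=16.6172, hold=17.3600 ⇒ V=17.3600 continue | (k=3,j=2): S=74.5455, K−S=3.2645, hold=8.5806 ⇒ V=8.5806 continue | (k=3,j=3): S=90.8119, K−S=0.0000, hold=2.9839 ⇒ V=2.9839 continue  boundary S*=50.2319
step 2: (k=2,j=0): S=55.4421, K−S=22.3679, hold=22.4854 ⇒ V=22.4854 continue | (k=2,j=1): S=67.5400, K−S=10.2700, hold=13.0138 ⇒ V=13.0138 continue | (k=2,j=2): S=82.2777, K−S=0.0000, hold=5.8215 ⇒ V=5.8215 continue  boundary S*=-
step 1: (k=1,j=0): S=61.1928, K−S=16.6172, hold=17.7790 ⇒ V=17.7790 continue | (k=1,j=1): S=74.5455, K−S=3.2645, hold=9.4589 ⇒ V=9.4589 continue  boundary S*=-
step 0: (k=0,j=0): S=67.5400, K−S=10.2700, hold=13.6539 ⇒ V=13.6539 continue  boundary S*=-

price = 13.6539
boundary = - - - 50.2319 55.4421 50.2319 55.4421 61.1928 67.5400
tree:
13.6539
17.7790 9.4589
22.4854 13.0138 5.8215
27.5781 17.3600 8.5806 2.9839
32.2987 22.3679 12.2746 4.7890 1.1195
36.5757 27.5781 16.9357 7.5042 1.9876 0.2200
40.4508 32.2987 22.3679 11.4012 3.4894 0.4317 0.0000
43.9617 36.5757 27.5781 16.6172 6.0406 0.8474 0.0000 0.0000
47.1426 40.4508 32.2987 22.3679 10.2700 1.6632 0.0000 0.0000 0.0000
50.0246 43.9617 36.5757 27.5781 16.6172 3.2645 0.0000 0.0000 0.0000 0.0000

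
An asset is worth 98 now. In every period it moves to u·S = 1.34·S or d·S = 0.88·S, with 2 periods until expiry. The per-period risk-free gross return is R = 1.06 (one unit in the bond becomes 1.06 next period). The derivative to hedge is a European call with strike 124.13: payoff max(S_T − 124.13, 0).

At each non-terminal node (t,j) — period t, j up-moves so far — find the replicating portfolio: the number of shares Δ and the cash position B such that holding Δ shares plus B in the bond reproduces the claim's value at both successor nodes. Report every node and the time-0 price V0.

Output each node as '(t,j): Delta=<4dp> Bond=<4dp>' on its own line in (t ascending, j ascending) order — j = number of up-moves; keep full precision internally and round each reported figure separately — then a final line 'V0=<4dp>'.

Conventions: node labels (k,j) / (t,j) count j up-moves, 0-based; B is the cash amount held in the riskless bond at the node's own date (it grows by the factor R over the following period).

(0,0): Delta=0.4245 Bond=-34.5368
(1,0): Delta=0.0000 Bond=0.0000
(1,1): Delta=0.8582 Bond=-93.5565
V0=7.0644

The replicating-portfolio and risk-neutral prices coincide; use p* = (1.06−0.88)/(1.34−0.88) = 0.3913 for the latter.
Expiry values: V(2,0)=0.0000, V(2,1)=0.0000, V(2,2)=51.8388
Node (1,0) S=86.2400: V=(p*·0.0000+(1−p*)·0.0000)/1.06=0.0000; Δ=(0.0000−0.0000)/(115.5616−75.8912)=0.0000; B=V−Δ·S=0.0000
Node (1,1) S=131.3200: V=(p*·51.8388+(1−p*)·0.0000)/1.06=19.1366; Δ=(51.8388−0.0000)/(175.9688−115.5616)=0.8582; B=V−Δ·S=-93.5565
Node (0,0) S=98.0000: V=(p*·19.1366+(1−p*)·0.0000)/1.06=7.0644; Δ=(19.1366−0.0000)/(131.3200−86.2400)=0.4245; B=V−Δ·S=-34.5368
As a check, the time-0 holding Δ(0,0)·S0 + B(0,0) comes to 7.0644 — exactly V0.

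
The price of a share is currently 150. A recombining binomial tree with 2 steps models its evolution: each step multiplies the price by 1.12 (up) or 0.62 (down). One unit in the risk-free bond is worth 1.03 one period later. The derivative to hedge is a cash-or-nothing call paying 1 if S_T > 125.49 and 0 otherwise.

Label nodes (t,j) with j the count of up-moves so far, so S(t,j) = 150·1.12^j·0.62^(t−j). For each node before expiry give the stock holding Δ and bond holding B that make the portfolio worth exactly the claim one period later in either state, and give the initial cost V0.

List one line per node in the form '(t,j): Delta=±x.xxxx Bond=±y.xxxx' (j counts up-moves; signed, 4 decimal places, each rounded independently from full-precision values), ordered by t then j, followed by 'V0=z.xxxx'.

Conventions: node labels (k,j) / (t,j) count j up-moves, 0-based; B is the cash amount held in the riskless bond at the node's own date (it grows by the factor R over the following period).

Arbitrage-free pricing uses the up-move probability p* = (R−d)/(u−d) = 0.8200, discounting each step at R = 1.03.
Payoffs at expiry: V(2,0)=0.0000, V(2,1)=0.0000, V(2,2)=1.0000
Node (1,0) S=93.0000: V=(p*·0.0000+(1−p*)·0.0000)/1.03=0.0000; Δ=(0.0000−0.0000)/(104.1600−57.6600)=0.0000; B=V−Δ·S=0.0000
Node (1,1) S=168.0000: V=(p*·1.0000+(1−p*)·0.0000)/1.03=0.7961; Δ=(1.0000−0.0000)/(188.1600−104.1600)=0.0119; B=V−Δ·S=-1.2039
Node (0,0) S=150.0000: V=(p*·0.7961+(1−p*)·0.0000)/1.03=0.6338; Δ=(0.7961−0.0000)/(168.0000−93.0000)=0.0106; B=V−Δ·S=-0.9584
Sanity check at the root: Δ(0,0)·S0 + B(0,0) reproduces V0 = 0.6338.

(0,0): Delta=0.0106 Bond=-0.9584
(1,0): Delta=0.0000 Bond=0.0000
(1,1): Delta=0.0119 Bond=-1.2039
V0=0.6338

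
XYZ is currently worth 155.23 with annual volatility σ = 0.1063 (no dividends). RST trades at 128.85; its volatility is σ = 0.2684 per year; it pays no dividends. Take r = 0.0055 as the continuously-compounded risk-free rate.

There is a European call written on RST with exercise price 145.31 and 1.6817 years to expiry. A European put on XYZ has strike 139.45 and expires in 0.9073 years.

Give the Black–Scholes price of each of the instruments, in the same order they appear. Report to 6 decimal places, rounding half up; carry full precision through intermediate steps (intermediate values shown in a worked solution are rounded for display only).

price(RST call K=145.31) = 12.224406
price(XYZ put K=139.45) = 1.002759

[RST call K=145.31]
σ√T = 0.2684·√1.6817 = 0.348062
d₁ = (ln(S/K) + (r+σ²/2)T) / (σ√T) = (ln(128.85/145.31) + (0.0055+0.2684²/2)·1.6817) / 0.348062 = (-0.120220 + 0.069823) / 0.348062 = -0.144794
d₂ = d₁ − σ√T = -0.144794 − 0.348062 = -0.492857
e^{−rT} = 0.990793
N(d₁) = 0.442437,  N(d₂) = 0.311057
price = S·N(d₁) − K·e^{−rT}·N(d₂) = 57.007951 − 44.783545 = 12.224406
[XYZ put K=139.45]
σ√T = 0.1063·√0.9073 = 0.101253
d₁ = (ln(S/K) + (r+σ²/2)T) / (σ√T) = (ln(155.23/139.45) + (0.0055+0.1063²/2)·0.9073) / 0.101253 = (0.107202 + 0.010116) / 0.101253 = 1.158660
d₂ = d₁ − σ√T = 1.158660 − 0.101253 = 1.057407
e^{−rT} = 0.995022
N(−d₁) = 0.123297,  N(−d₂) = 0.145163
price = K·e^{−rT}·N(−d₂) − S·N(−d₁) = 20.142212 − 19.139454 = 1.002759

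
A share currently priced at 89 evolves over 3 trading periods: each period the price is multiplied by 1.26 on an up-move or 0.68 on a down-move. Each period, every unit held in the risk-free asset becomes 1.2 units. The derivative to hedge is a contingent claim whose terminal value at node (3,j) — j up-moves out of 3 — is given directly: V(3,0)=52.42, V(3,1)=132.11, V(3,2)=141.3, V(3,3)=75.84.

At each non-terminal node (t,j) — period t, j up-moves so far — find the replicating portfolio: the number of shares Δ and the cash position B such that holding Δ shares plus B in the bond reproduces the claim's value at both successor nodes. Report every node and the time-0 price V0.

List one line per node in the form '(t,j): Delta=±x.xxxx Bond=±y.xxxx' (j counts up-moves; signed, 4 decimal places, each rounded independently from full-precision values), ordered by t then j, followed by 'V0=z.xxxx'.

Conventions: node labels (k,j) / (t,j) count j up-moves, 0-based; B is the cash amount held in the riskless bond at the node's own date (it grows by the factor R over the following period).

(0,0): Delta=-0.6735 Bond=114.1983
(1,0): Delta=0.3913 Bond=72.5980
(1,1): Delta=-0.7398 Bond=144.4734
(2,0): Delta=3.3386 Bond=-34.1747
(2,1): Delta=0.2078 Bond=101.1129
(2,2): Delta=-0.7988 Bond=181.7052
V0=54.2611

The replicating-portfolio and risk-neutral prices coincide; use p* = (1.2−0.68)/(1.26−0.68) = 0.8966 for the latter.
Terminal payoffs: V(3,0)=52.4200, V(3,1)=132.1100, V(3,2)=141.3000, V(3,3)=75.8400
  t=2,j=0: stock 41.1536 → up 51.8535 (V=132.1100), down 27.9844 (V=52.4200). Price 103.2218; hedge Δ=3.3386, bond B=-34.1747.
  t=2,j=1: stock 76.2552 → up 96.0816 (V=141.3000), down 51.8535 (V=132.1100). Price 116.9578; hedge Δ=0.2078, bond B=101.1129.
  t=2,j=2: stock 141.2964 → up 178.0335 (V=75.8400), down 96.0816 (V=141.3000). Price 68.8431; hedge Δ=-0.7988, bond B=181.7052.
  t=1,j=0: stock 60.5200 → up 76.2552 (V=116.9578), down 41.1536 (V=103.2218). Price 96.2807; hedge Δ=0.3913, bond B=72.5980.
  t=1,j=1: stock 112.1400 → up 141.2964 (V=68.8431), down 76.2552 (V=116.9578). Price 61.5171; hedge Δ=-0.7398, bond B=144.4734.
  t=0,j=0: stock 89.0000 → up 112.1400 (V=61.5171), down 60.5200 (V=96.2807). Price 54.2611; hedge Δ=-0.6735, bond B=114.1983.
Verification: the root portfolio costs Δ(0,0)·S0 + B(0,0) = 54.2611, matching V0.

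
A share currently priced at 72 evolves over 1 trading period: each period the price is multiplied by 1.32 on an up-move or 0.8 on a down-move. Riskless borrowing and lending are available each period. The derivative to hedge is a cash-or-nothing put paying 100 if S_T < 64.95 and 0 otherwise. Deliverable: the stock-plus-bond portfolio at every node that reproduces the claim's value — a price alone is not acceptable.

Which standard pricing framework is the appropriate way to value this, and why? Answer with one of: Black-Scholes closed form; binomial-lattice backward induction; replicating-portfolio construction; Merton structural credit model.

Key observation: a price alone would not answer the question — the per-node share/bond construction on the spot-72, 1.32/0.8 tree is required, and only the replicating-portfolio method yields it.

framework: replicating-portfolio construction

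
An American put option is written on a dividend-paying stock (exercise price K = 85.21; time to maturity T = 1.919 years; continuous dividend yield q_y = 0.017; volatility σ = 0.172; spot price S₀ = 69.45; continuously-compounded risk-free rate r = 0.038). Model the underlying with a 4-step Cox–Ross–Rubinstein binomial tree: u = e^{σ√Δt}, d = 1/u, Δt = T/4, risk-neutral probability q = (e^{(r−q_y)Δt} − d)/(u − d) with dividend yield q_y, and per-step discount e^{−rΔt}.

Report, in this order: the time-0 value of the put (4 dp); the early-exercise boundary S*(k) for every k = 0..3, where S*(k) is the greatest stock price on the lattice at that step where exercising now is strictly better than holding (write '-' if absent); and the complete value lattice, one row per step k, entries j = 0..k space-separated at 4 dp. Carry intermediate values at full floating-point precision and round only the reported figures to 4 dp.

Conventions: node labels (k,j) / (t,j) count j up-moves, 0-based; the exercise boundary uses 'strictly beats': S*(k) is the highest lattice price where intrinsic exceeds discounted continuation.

price = 15.9856
boundary = - 61.6500 69.4500 61.6500
tree:
15.9856
23.5600 9.3587
30.4840 15.7600 3.6092
36.6303 23.5600 7.5419 0.0000
42.0864 30.4840 15.7600 0.0000 0.0000

Δt=0.47975  u=1.12652  d=0.88769  q=0.51265  discount=0.98193
step 4 (expiry): payoffs max(K−S,0) = 42.0864 30.4840 15.7600 0.0000 0.0000
step 3: (k=3,j=0): S=48.5797, K−S=36.6303, hold=35.4856 ⇒ V=36.6303 exercise | (k=3,j=1): S=61.6500, K−S=23.5600, hold=22.5214 ⇒ V=23.5600 exercise | (k=3,j=2): S=78.2369, K−S=6.9731, hold=7.5419 ⇒ V=7.5419 continue | (k=3,j=3): S=99.2865, K−S=0.0000, hold=0.0000 ⇒ V=0.0000 continue  boundary S*=61.6500
step 2: (k=2,j=0): S=54.7260, K−S=30.4840, hold=29.3892 ⇒ V=30.4840 exercise | (k=2,j=1): S=69.4500, K−S=15.7600, hold=15.0711 ⇒ V=15.7600 exercise | (k=2,j=2): S=88.1355, K−S=0.0000, hold=3.6092 ⇒ V=3.6092 continue  boundary S*=69.4500
step 1: (k=1,j=0): S=61.6500, K−S=23.5600, hold=22.5214 ⇒ V=23.5600 exercise | (k=1,j=1): S=78.2369, K−S=6.9731, hold=9.3587 ⇒ V=9.3587 continue  boundary S*=61.6500
step 0: (k=0,j=0): S=69.4500, K−S=15.7600, hold=15.9856 ⇒ V=15.9856 continue  boundary S*=-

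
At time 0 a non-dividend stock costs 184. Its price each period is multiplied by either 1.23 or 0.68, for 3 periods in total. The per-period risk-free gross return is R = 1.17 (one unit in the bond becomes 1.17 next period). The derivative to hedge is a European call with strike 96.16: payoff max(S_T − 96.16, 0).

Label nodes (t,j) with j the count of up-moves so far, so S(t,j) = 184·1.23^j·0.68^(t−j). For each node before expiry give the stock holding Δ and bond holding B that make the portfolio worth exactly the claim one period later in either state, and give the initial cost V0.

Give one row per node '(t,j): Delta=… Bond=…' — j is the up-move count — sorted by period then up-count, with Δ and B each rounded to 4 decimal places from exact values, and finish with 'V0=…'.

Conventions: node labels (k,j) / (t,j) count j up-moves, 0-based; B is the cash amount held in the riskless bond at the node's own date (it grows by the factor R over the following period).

Arbitrage-free pricing uses the up-move probability p* = (R−d)/(u−d) = 0.8909, discounting each step at R = 1.17.
Terminal payoffs: V(3,0)=0.0000, V(3,1)=8.4904, V(3,2)=93.1340, V(3,3)=246.2395
Node (2,0) S=85.0816: V=(p*·8.4904+(1−p*)·0.0000)/1.17=6.4651; Δ=(8.4904−0.0000)/(104.6504−57.8555)=0.1814; B=V−Δ·S=-8.9720
Node (2,1) S=153.8976: V=(p*·93.1340+(1−p*)·8.4904)/1.17=71.7096; Δ=(93.1340−8.4904)/(189.2940−104.6504)=1.0000; B=V−Δ·S=-82.1880
Node (2,2) S=278.3736: V=(p*·246.2395+(1−p*)·93.1340)/1.17=196.1856; Δ=(246.2395−93.1340)/(342.3995−189.2940)=1.0000; B=V−Δ·S=-82.1880
Node (1,0) S=125.1200: V=(p*·71.7096+(1−p*)·6.4651)/1.17=55.2068; Δ=(71.7096−6.4651)/(153.8976−85.0816)=0.9481; B=V−Δ·S=-63.4195
Node (1,1) S=226.3200: V=(p*·196.1856+(1−p*)·71.7096)/1.17=156.0738; Δ=(196.1856−71.7096)/(278.3736−153.8976)=1.0000; B=V−Δ·S=-70.2462
Node (0,0) S=184.0000: V=(p*·156.0738+(1−p*)·55.2068)/1.17=123.9916; Δ=(156.0738−55.2068)/(226.3200−125.1200)=0.9967; B=V−Δ·S=-59.4030
Sanity check at the root: Δ(0,0)·S0 + B(0,0) reproduces V0 = 123.9916.

(0,0): Delta=0.9967 Bond=-59.4030
(1,0): Delta=0.9481 Bond=-63.4195
(1,1): Delta=1.0000 Bond=-70.2462
(2,0): Delta=0.1814 Bond=-8.9720
(2,1): Delta=1.0000 Bond=-82.1880
(2,2): Delta=1.0000 Bond=-82.1880
V0=123.9916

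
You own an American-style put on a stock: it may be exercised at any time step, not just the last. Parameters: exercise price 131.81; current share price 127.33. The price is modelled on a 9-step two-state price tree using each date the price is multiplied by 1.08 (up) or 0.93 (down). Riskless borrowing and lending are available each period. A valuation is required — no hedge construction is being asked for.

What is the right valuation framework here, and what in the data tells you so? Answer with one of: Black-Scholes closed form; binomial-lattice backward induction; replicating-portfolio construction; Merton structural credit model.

framework: binomial-lattice backward induction

Key observation: the put (strike 131.81 on spot 127.33) is American-style on a 9-step discrete price model, so the early-exercise decision at every node requires stepwise backward valuation — a closed form cannot price the exercise right.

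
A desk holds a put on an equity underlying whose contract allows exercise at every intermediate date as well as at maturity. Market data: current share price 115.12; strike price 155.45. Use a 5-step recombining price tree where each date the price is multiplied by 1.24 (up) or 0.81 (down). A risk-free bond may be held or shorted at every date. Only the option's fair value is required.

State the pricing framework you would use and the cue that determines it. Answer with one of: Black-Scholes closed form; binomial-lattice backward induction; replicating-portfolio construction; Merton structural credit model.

Key observation: the exercise right at every one of the 5 steps is what matters: each node needs max(155.45 − S, continuation), which only the stepwise tree valuation starting from spot 115.12 delivers.

framework: binomial-lattice backward induction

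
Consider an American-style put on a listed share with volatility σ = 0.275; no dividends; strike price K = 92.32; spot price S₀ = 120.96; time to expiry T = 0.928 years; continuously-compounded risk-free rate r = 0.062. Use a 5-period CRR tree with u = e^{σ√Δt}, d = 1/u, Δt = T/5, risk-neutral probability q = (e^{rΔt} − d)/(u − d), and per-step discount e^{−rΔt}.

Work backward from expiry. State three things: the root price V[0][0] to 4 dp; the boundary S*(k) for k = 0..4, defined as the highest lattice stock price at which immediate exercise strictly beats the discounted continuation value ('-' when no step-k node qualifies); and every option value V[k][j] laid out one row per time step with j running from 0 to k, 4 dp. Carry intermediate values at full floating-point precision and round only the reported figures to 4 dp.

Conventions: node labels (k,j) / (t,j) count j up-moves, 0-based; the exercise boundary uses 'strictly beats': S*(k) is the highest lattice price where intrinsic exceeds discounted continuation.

Δt=0.18560  u=1.12578  d=0.88828  q=0.51915  discount=0.98856
step 5 (expiry): payoffs max(K−S,0) = 25.4272 7.5417 0.0000 0.0000 0.0000 0.0000
step 4: (k=4,j=0): S=75.3064, K−S=17.0136, hold=15.9573 ⇒ V=17.0136 exercise | (k=4,j=1): S=95.4414, K−S=0.0000, hold=3.5850 ⇒ V=3.5850 continue | (k=4,j=2): S=120.9600, K−S=0.0000, hold=0.0000 ⇒ V=0.0000 continue | (k=4,j=3): S=153.3016, K−S=0.0000, hold=0.0000 ⇒ V=0.0000 continue | (k=4,j=4): S=194.2905, K−S=0.0000, hold=0.0000 ⇒ V=0.0000 continue  boundary S*=75.3064
step 3: (k=3,j=0): S=84.7783, K−S=7.5417, hold=9.9273 ⇒ V=9.9273 continue | (k=3,j=1): S=107.4458, K−S=0.0000, hold=1.7041 ⇒ V=1.7041 continue | (k=3,j=2): S=136.1740, K−S=0.0000, hold=0.0000 ⇒ V=0.0000 continue | (k=3,j=3): S=172.5834, K−S=0.0000, hold=0.0000 ⇒ V=0.0000 continue  boundary S*=-
step 2: (k=2,j=0): S=95.4414, K−S=0.0000, hold=5.5935 ⇒ V=5.5935 continue | (k=2,j=1): S=120.9600, K−S=0.0000, hold=0.8101 ⇒ V=0.8101 continue | (k=2,j=2): S=153.3016, K−S=0.0000, hold=0.0000 ⇒ V=0.0000 continue  boundary S*=-
step 1: (k=1,j=0): S=107.4458, K−S=0.0000, hold=3.0746 ⇒ V=3.0746 continue | (k=1,j=1): S=136.1740, K−S=0.0000, hold=0.3851 ⇒ V=0.3851 continue  boundary S*=-
step 0: (k=0,j=0): S=120.9600, K−S=0.0000, hold=1.6591 ⇒ V=1.6591 continue  boundary S*=-

price = 1.6591
boundary = - - - - 75.3064
tree:
1.6591
3.0746 0.3851
5.5935 0.8101 0.0000
9.9273 1.7041 0.0000 0.0000
17.0136 3.5850 0.0000 0.0000 0.0000
25.4272 7.5417 0.0000 0.0000 0.0000 0.0000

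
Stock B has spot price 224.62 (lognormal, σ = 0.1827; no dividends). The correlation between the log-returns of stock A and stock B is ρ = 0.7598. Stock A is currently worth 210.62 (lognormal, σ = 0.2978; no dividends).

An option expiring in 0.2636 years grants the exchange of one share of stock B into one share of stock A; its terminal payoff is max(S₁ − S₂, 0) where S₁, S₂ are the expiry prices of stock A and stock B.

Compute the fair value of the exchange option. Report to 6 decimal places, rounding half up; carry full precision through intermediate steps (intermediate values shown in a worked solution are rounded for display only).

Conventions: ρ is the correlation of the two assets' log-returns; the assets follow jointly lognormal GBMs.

exchange price = 3.547300

σ_eff = √(σ₁² + σ₂² − 2ρσ₁σ₂) = √(0.2978² + 0.1827² − 2·0.7598·0.2978·0.1827) = 0.198458
d₁ = (ln(S₁/S₂) + (q₂ − q₁ + σ_eff²/2)T) / (σ_eff√T) = (ln(210.62/224.62) + (0.0 − 0.0 + 0.019693)·0.2636) / 0.101892 = -0.580647
d₂ = d₁ − σ_eff√T = -0.580647 − 0.101892 = -0.682539
N(d₁) = 0.280739,  N(d₂) = 0.247449
V = S₁·e^{−q₁T}·N(d₁) − S₂·e^{−q₂T}·N(d₂) = 59.129292 − 55.581992 = 3.547300
Key observation: pricing in stock B-units makes this a unit-strike call on the ratio S₁/S₂ — the risk-free rate cancels and cannot affect the value.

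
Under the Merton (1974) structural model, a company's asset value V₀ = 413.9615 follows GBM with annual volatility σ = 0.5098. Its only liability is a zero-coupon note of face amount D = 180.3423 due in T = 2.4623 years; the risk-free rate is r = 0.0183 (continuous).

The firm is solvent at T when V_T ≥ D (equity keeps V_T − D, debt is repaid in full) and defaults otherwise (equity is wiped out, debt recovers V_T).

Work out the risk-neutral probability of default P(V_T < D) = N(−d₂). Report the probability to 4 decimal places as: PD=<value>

Apply the equity-as-call identities (strike 180.3423, horizon 2.4623 years):
d₁ = [ln(V₀/D) + (r + σ²/2)T] / (σ√T)
   = [ln(413.9615/180.3423) + (0.0183 + 0.5·0.5098²)·2.4623] / (0.5098·√2.4623)
   = [0.830916 + 0.365031] / 0.799964 = 1.495002
d₂ = d₁ − σ√T = 1.495002 − 0.799964 = 0.695038
risk-neutral PD = N(−d₂) = N(-0.695038) = 0.243516

PD=0.2435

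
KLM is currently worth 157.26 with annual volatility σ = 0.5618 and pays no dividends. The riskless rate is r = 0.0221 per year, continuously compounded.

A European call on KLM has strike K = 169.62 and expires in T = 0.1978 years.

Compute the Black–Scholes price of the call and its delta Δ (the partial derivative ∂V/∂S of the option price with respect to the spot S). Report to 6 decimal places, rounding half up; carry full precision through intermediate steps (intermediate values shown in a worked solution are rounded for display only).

price = 11.054158
Δ = 0.436288

σ√T = 0.5618·√0.1978 = 0.249859
d₁ = (ln(S/K) + (r+σ²/2)T) / (σ√T) = (ln(157.26/169.62) + (0.0221+0.5618²/2)·0.1978) / 0.249859 = (-0.075660 + 0.035586) / 0.249859 = -0.160387
d₂ = d₁ − σ√T = -0.160387 − 0.249859 = -0.410246
e^{−rT} = 0.995638
N(d₁) = 0.436288,  N(d₂) = 0.340813
Call price V = S·N(d₁) − K·e^{−rT}·N(d₂) = 68.610692 − 57.556534 = 11.054158
Δ = N(d₁) = 0.436288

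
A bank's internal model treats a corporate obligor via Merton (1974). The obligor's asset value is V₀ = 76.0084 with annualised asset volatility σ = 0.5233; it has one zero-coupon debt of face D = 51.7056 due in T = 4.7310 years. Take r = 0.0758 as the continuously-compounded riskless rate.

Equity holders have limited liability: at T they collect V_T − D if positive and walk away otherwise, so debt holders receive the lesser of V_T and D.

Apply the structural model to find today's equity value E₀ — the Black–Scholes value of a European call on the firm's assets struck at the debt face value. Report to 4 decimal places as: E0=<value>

E0=48.3147

Equity is a call on the firm's assets struck at D = 51.7056:
d₁ = [ln(V₀/D) + (r + σ²/2)T] / (σ√T)
   = [ln(76.0084/51.7056) + (0.0758 + 0.5·0.5233²)·4.7310] / (0.5233·√4.7310)
   = [0.385278 + 1.006385] / 1.138223 = 1.222663
d₂ = d₁ − σ√T = 1.222663 − 1.138223 = 0.084441
N(d₁) = 0.889272,  N(d₂) = 0.533647,  e^(−rT) = 0.698647
E₀ = V₀·N(d₁) − D·e^(−rT)·N(d₂)
   = 76.0084·0.889272 − 51.7056·0.698647·0.533647 = 48.314667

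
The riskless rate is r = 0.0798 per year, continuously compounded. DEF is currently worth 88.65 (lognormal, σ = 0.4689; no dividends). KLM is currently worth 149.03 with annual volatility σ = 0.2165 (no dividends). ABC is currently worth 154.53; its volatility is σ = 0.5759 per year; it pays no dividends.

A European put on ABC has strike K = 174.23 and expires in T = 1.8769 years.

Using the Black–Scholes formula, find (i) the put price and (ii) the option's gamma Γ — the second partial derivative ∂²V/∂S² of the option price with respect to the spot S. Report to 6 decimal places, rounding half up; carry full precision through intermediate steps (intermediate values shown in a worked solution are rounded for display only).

σ√T = 0.5759·√1.8769 = 0.788983
d₁ = (ln(S/K) + (r+σ²/2)T) / (σ√T) = (ln(154.53/174.23) + (0.0798+0.5759²/2)·1.8769) / 0.788983 = (-0.119988 + 0.461024) / 0.788983 = 0.432247
d₂ = d₁ − σ√T = 0.432247 − 0.788983 = -0.356736
e^{−rT} = 0.860900
N(−d₁) = 0.332781,  N(−d₂) = 0.639355
Put price V = K·e^{−rT}·N(−d₂) − S·N(−d₁) = 95.899861 − 51.424629 = 44.475232
φ(d₁) = (1/√(2π))·e^{−d₁²/2} = 0.363361
Γ = φ(d₁) / (S·σ·√T) = 0.002980

price = 44.475232
Γ = 0.002980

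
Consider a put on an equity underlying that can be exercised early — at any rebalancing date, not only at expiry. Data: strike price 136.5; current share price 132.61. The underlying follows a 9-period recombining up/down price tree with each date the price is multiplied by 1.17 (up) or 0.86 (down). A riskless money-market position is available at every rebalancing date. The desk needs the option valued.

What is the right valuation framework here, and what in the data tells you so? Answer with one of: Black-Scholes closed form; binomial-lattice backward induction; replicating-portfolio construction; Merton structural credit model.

Key observation: early exercise of the strike-136.5 put must be checked at each of the 9 dates (spot 132.61), which forces a node-by-node comparison of intrinsic and continuation value backward from expiry.

framework: binomial-lattice backward induction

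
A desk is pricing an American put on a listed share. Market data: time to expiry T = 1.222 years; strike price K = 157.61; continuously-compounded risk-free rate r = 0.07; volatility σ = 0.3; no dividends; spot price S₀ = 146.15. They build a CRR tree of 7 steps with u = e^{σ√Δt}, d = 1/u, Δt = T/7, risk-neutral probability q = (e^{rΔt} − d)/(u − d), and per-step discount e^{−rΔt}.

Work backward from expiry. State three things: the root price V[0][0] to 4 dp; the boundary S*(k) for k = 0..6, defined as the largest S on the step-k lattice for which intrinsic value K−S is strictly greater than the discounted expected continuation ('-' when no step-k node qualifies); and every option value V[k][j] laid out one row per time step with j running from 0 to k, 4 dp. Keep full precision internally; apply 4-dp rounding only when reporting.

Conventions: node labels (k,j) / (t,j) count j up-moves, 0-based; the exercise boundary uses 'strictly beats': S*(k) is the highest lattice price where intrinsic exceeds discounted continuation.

params: Δt=0.17457 u=1.13354 d=0.88219 q=0.51762 e^(-rΔt)=0.98785
t_7 payoffs: 96.8327 79.5165 57.2667 28.6776 0.0000 0.0000 0.0000 0.0000
t_6: node(6,0) S=68.8935 payoff=88.7165 vs cont=86.8022 → 88.7165 [stop]  node(6,1) S=88.5221 payoff=69.0879 vs cont=67.1736 → 69.0879 [stop]  node(6,2) S=113.7432 payoff=43.8668 vs cont=41.9526 → 43.8668 [stop]  node(6,3) S=146.1500 payoff=11.4600 vs cont=13.6655 → 13.6655 [wait]  node(6,4) S=187.7899 payoff=0.0000 vs cont=0.0000 → 0.0000 [wait]  node(6,5) S=241.2936 payoff=0.0000 vs cont=0.0000 → 0.0000 [wait]  node(6,6) S=310.0411 payoff=0.0000 vs cont=0.0000 → 0.0000 [wait]  ⇒ S*(6)=113.7432
t_5: node(5,0) S=78.0935 payoff=79.5165 vs cont=77.6022 → 79.5165 [stop]  node(5,1) S=100.3433 payoff=57.2667 vs cont=55.3524 → 57.2667 [stop]  node(5,2) S=128.9324 payoff=28.6776 vs cont=27.8910 → 28.6776 [stop]  node(5,3) S=165.6668 payoff=0.0000 vs cont=6.5119 → 6.5119 [wait]  node(5,4) S=212.8674 payoff=0.0000 vs cont=0.0000 → 0.0000 [wait]  node(5,5) S=273.5159 payoff=0.0000 vs cont=0.0000 → 0.0000 [wait]  ⇒ S*(5)=128.9324
t_4: node(4,0) S=88.5221 payoff=69.0879 vs cont=67.1736 → 69.0879 [stop]  node(4,1) S=113.7432 payoff=43.8668 vs cont=41.9526 → 43.8668 [stop]  node(4,2) S=146.1500 payoff=11.4600 vs cont=16.9952 → 16.9952 [wait]  node(4,3) S=187.7899 payoff=0.0000 vs cont=3.1030 → 3.1030 [wait]  node(4,4) S=241.2936 payoff=0.0000 vs cont=0.0000 → 0.0000 [wait]  ⇒ S*(4)=113.7432
t_3: node(3,0) S=100.3433 payoff=57.2667 vs cont=55.3524 → 57.2667 [stop]  node(3,1) S=128.9324 payoff=28.6776 vs cont=29.5937 → 29.5937 [wait]  node(3,2) S=165.6668 payoff=0.0000 vs cont=9.6852 → 9.6852 [wait]  node(3,3) S=212.8674 payoff=0.0000 vs cont=1.4787 → 1.4787 [wait]  ⇒ S*(3)=100.3433
t_2: node(2,0) S=113.7432 payoff=43.8668 vs cont=42.4210 → 43.8668 [stop]  node(2,1) S=146.1500 payoff=11.4600 vs cont=19.0544 → 19.0544 [wait]  node(2,2) S=187.7899 payoff=0.0000 vs cont=5.3713 → 5.3713 [wait]  ⇒ S*(2)=113.7432
t_1: node(1,0) S=128.9324 payoff=28.6776 vs cont=30.6466 → 30.6466 [wait]  node(1,1) S=165.6668 payoff=0.0000 vs cont=11.8263 → 11.8263 [wait]  ⇒ S*(1)=-
t_0: node(0,0) S=146.1500 payoff=11.4600 vs cont=20.6509 → 20.6509 [wait]  ⇒ S*(0)=-

price = 20.6509
boundary = - - 113.7432 100.3433 113.7432 128.9324 113.7432
tree:
20.6509
30.6466 11.8263
43.8668 19.0544 5.3713
57.2667 29.5937 9.6852 1.4787
69.0879 43.8668 16.9952 3.1030 0.0000
79.5165 57.2667 28.6776 6.5119 0.0000 0.0000
88.7165 69.0879 43.8668 13.6655 0.0000 0.0000 0.0000
96.8327 79.5165 57.2667 28.6776 0.0000 0.0000 0.0000 0.0000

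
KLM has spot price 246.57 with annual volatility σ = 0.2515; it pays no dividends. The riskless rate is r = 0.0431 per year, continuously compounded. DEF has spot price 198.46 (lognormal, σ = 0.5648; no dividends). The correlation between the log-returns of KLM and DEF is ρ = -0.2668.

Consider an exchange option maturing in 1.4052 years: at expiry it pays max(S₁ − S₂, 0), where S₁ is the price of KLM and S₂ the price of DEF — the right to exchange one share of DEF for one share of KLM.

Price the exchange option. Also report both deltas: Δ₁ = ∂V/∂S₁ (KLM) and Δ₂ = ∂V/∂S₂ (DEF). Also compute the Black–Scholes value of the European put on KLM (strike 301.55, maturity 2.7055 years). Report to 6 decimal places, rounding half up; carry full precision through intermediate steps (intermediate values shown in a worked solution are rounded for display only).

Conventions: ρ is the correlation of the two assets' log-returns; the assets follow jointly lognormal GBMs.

σ_eff = √(σ₁² + σ₂² − 2ρσ₁σ₂) = √(0.2515² + 0.5648² − 2·-0.2668·0.2515·0.5648) = 0.676792
d₁ = (ln(S₁/S₂) + (q₂ − q₁ + σ_eff²/2)T) / (σ_eff√T) = (ln(246.57/198.46) + (0.0 − 0.0 + 0.229024)·1.4052) / 0.802277 = 0.671691
d₂ = d₁ − σ_eff√T = 0.671691 − 0.802277 = -0.130586
N(d₁) = 0.749110,  N(d₂) = 0.448052
V = S₁·e^{−q₁T}·N(d₁) − S₂·e^{−q₂T}·N(d₂) = 184.708032 − 88.920305 = 95.787727
Δ₁ = e^{−q₁T}·N(d₁) = 0.749110;  Δ₂ = −e^{−q₂T}·N(d₂) = -0.448052
[vanilla: KLM put K=301.55]
σ√T = 0.2515·√2.7055 = 0.413677
d₁ = (ln(S/K) + (r+σ²/2)T) / (σ√T) = (ln(246.57/301.55) + (0.0431+0.2515²/2)·2.7055) / 0.413677 = (-0.201290 + 0.202172) / 0.413677 = 0.002131
d₂ = d₁ − σ√T = 0.002131 − 0.413677 = -0.411546
e^{−rT} = 0.889935
N(−d₁) = 0.499150,  N(−d₂) = 0.659664
price = K·e^{−rT}·N(−d₂) − S·N(−d₁) = 177.027319 − 123.075362 = 53.951957

exchange price = 95.787727
Δ1 = 0.749110
Δ2 = -0.448052
price(KLM put K=301.55) = 53.951957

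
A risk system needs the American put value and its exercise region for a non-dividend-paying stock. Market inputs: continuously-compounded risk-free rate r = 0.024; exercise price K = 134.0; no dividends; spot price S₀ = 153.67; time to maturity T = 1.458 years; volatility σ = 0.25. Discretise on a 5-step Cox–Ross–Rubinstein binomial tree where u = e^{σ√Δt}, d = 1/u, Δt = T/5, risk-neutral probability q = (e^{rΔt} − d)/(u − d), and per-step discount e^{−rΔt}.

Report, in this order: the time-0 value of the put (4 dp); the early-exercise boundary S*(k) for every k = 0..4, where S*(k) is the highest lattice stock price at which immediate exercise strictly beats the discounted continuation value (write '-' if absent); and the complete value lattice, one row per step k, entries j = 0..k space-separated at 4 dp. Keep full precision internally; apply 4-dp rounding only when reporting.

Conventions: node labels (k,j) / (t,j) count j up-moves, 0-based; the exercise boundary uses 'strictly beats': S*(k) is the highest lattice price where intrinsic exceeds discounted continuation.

params: Δt=0.29160 u=1.14454 d=0.87372 q=0.49223 e^(-rΔt)=0.99303
t_5 payoffs: 55.7579 31.5057 0.0000 0.0000 0.0000 0.0000
t_4: node(4,0) S=89.5509 payoff=44.4491 vs cont=43.5146 → 44.4491 [stop]  node(4,1) S=117.3085 payoff=16.6915 vs cont=15.8860 → 16.6915 [stop]  node(4,2) S=153.6700 payoff=0.0000 vs cont=0.0000 → 0.0000 [wait]  node(4,3) S=201.3022 payoff=0.0000 vs cont=0.0000 → 0.0000 [wait]  node(4,4) S=263.6988 payoff=0.0000 vs cont=0.0000 → 0.0000 [wait]  ⇒ S*(4)=117.3085
t_3: node(3,0) S=102.4943 payoff=31.5057 vs cont=30.5712 → 31.5057 [stop]  node(3,1) S=134.2639 payoff=0.0000 vs cont=8.4163 → 8.4163 [wait]  node(3,2) S=175.8810 payoff=0.0000 vs cont=0.0000 → 0.0000 [wait]  node(3,3) S=230.3978 payoff=0.0000 vs cont=0.0000 → 0.0000 [wait]  ⇒ S*(3)=102.4943
t_2: node(2,0) S=117.3085 payoff=16.6915 vs cont=19.9998 → 19.9998 [wait]  node(2,1) S=153.6700 payoff=0.0000 vs cont=4.2437 → 4.2437 [wait]  node(2,2) S=201.3022 payoff=0.0000 vs cont=0.0000 → 0.0000 [wait]  ⇒ S*(2)=-
t_1: node(1,0) S=134.2639 payoff=0.0000 vs cont=12.1588 → 12.1588 [wait]  node(1,1) S=175.8810 payoff=0.0000 vs cont=2.1398 → 2.1398 [wait]  ⇒ S*(1)=-
t_0: node(0,0) S=153.6700 payoff=0.0000 vs cont=7.1767 → 7.1767 [wait]  ⇒ S*(0)=-

price = 7.1767
boundary = - - - 102.4943 117.3085
tree:
7.1767
12.1588 2.1398
19.9998 4.2437 0.0000
31.5057 8.4163 0.0000 0.0000
44.4491 16.6915 0.0000 0.0000 0.0000
55.7579 31.5057 0.0000 0.0000 0.0000 0.0000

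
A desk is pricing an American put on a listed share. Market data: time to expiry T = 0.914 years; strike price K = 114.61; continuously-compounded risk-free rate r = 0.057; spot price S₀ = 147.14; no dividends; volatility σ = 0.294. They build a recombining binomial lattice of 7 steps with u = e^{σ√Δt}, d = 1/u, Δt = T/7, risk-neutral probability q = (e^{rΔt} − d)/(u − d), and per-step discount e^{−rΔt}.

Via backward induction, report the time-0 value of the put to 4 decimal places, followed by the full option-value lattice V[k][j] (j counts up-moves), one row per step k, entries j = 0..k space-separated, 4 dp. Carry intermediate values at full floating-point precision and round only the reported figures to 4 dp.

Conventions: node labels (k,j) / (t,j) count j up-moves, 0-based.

price = 2.8645
tree:
2.8645
4.7960 1.0400
7.8512 1.9141 0.2106
12.4969 3.4772 0.4318 0.0000
19.1902 6.2123 0.8852 0.0000 0.0000
28.1048 10.8577 1.8146 0.0000 0.0000 0.0000
36.8234 18.4089 3.7201 0.0000 0.0000 0.0000 0.0000
44.6633 28.1048 7.6263 0.0000 0.0000 0.0000 0.0000 0.0000

Δt=0.13057  u=1.11208  d=0.89921  q=0.50856  discount=0.99259
step 7 (expiry): payoffs max(K−S,0) = 44.6633 28.1048 7.6263 0.0000 0.0000 0.0000 0.0000 0.0000
k=6: (k=6,j=0): S=77.7866, K−S=36.8234, hold=35.9736 ⇒ V=36.8234 exercise | (k=6,j=1): S=96.2011, K−S=18.4089, hold=17.5591 ⇒ V=18.4089 exercise | (k=6,j=2): S=118.9749, K−S=0.0000, hold=3.7201 ⇒ V=3.7201 continue | (k=6,j=3): S=147.1400, K−S=0.0000, hold=0.0000 ⇒ V=0.0000 continue | (k=6,j=4): S=181.9726, K−S=0.0000, hold=0.0000 ⇒ V=0.0000 continue | (k=6,j=5): S=225.0513, K−S=0.0000, hold=0.0000 ⇒ V=0.0000 continue | (k=6,j=6): S=278.3279, K−S=0.0000, hold=0.0000 ⇒ V=0.0000 continue
k=5: (k=5,j=0): S=86.5052, K−S=28.1048, hold=27.2549 ⇒ V=28.1048 exercise | (k=5,j=1): S=106.9837, K−S=7.6263, hold=10.8577 ⇒ V=10.8577 continue | (k=5,j=2): S=132.3101, K−S=0.0000, hold=1.8146 ⇒ V=1.8146 continue | (k=5,j=3): S=163.6321, K−S=0.0000, hold=0.0000 ⇒ V=0.0000 continue | (k=5,j=4): S=202.3689, K−S=0.0000, hold=0.0000 ⇒ V=0.0000 continue | (k=5,j=5): S=250.2760, K−S=0.0000, hold=0.0000 ⇒ V=0.0000 continue
k=4: (k=4,j=0): S=96.2011, K−S=18.4089, hold=19.1902 ⇒ V=19.1902 continue | (k=4,j=1): S=118.9749, K−S=0.0000, hold=6.2123 ⇒ V=6.2123 continue | (k=4,j=2): S=147.1400, K−S=0.0000, hold=0.8852 ⇒ V=0.8852 continue | (k=4,j=3): S=181.9726, K−S=0.0000, hold=0.0000 ⇒ V=0.0000 continue | (k=4,j=4): S=225.0513, K−S=0.0000, hold=0.0000 ⇒ V=0.0000 continue
k=3: (k=3,j=0): S=106.9837, K−S=7.6263, hold=12.4969 ⇒ V=12.4969 continue | (k=3,j=1): S=132.3101, K−S=0.0000, hold=3.4772 ⇒ V=3.4772 continue | (k=3,j=2): S=163.6321, K−S=0.0000, hold=0.4318 ⇒ V=0.4318 continue | (k=3,j=3): S=202.3689, K−S=0.0000, hold=0.0000 ⇒ V=0.0000 continue
k=2: (k=2,j=0): S=118.9749, K−S=0.0000, hold=7.8512 ⇒ V=7.8512 continue | (k=2,j=1): S=147.1400, K−S=0.0000, hold=1.9141 ⇒ V=1.9141 continue | (k=2,j=2): S=181.9726, K−S=0.0000, hold=0.2106 ⇒ V=0.2106 continue
k=1: (k=1,j=0): S=132.3101, K−S=0.0000, hold=4.7960 ⇒ V=4.7960 continue | (k=1,j=1): S=163.6321, K−S=0.0000, hold=1.0400 ⇒ V=1.0400 continue
k=0: (k=0,j=0): S=147.1400, K−S=0.0000, hold=2.8645 ⇒ V=2.8645 continue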